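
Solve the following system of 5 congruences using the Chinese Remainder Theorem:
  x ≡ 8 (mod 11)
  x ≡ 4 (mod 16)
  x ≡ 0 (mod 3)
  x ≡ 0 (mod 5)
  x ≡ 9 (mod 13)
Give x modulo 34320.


Product of moduli M = 11 · 16 · 3 · 5 · 13 = 34320.
Merge one congruence at a time:
  Start: x ≡ 8 (mod 11).
  Combine with x ≡ 4 (mod 16); new modulus lcm = 176.
    Write x = 8 + 11·t and substitute into x ≡ 4 (mod 16): 11·t ≡ 4 − 8 = -4 (mod 16).
    Reduce coefficients mod 16: 11·t ≡ 12 (mod 16).
    The inverse of 11 mod 16 is 3 (since 11·3 = 33 = 2·16 + 1), so t ≡ 3·12 = 36 ≡ 4 (mod 16).
    Then x = 8 + 11·4 = 52, valid modulo lcm(11, 16) = 176: x ≡ 52 (mod 176).
  Combine with x ≡ 0 (mod 3); new modulus lcm = 528.
    Write x = 52 + 176·t and substitute into x ≡ 0 (mod 3): 176·t ≡ 0 − 52 = -52 (mod 3).
    Reduce coefficients mod 3: 2·t ≡ 2 (mod 3).
    The inverse of 2 mod 3 is 2 (since 2·2 = 4 = 1·3 + 1), so t ≡ 2·2 = 4 ≡ 1 (mod 3).
    Then x = 52 + 176·1 = 228, valid modulo lcm(176, 3) = 528: x ≡ 228 (mod 528).
  Combine with x ≡ 0 (mod 5); new modulus lcm = 2640.
    Write x = 228 + 528·t and substitute into x ≡ 0 (mod 5): 528·t ≡ 0 − 228 = -228 (mod 5).
    Reduce coefficients mod 5: 3·t ≡ 2 (mod 5).
    The inverse of 3 mod 5 is 2 (since 3·2 = 6 = 1·5 + 1), so t ≡ 2·2 = 4 ≡ 4 (mod 5).
    Then x = 228 + 528·4 = 2340, valid modulo lcm(528, 5) = 2640: x ≡ 2340 (mod 2640).
  Combine with x ≡ 9 (mod 13); new modulus lcm = 34320.
    Write x = 2340 + 2640·t and substitute into x ≡ 9 (mod 13): 2640·t ≡ 9 − 2340 = -2331 (mod 13).
    Reduce coefficients mod 13: 1·t ≡ 9 (mod 13).
    So t ≡ 9 (mod 13).
    Then x = 2340 + 2640·9 = 26100, valid modulo lcm(2640, 13) = 34320: x ≡ 26100 (mod 34320).
Verify against each original: 26100 mod 11 = 8, 26100 mod 16 = 4, 26100 mod 3 = 0, 26100 mod 5 = 0, 26100 mod 13 = 9.

x ≡ 26100 (mod 34320).


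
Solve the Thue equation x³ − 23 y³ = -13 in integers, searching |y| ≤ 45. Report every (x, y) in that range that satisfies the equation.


The equation is x³ - 23y³ = -13. For fixed y, x³ = 23·y³ − 13, so a solution requires the RHS to be a perfect cube.
Strategy: iterate y from -45 to 45, compute RHS = 23·y³ − 13, and check whether it is a (positive or negative) perfect cube.
Check small values of y:
  y = 0: RHS = -13 is not a perfect cube.
  y = 1: RHS = 10 is not a perfect cube.
  y = -1: RHS = -36 is not a perfect cube.
  y = 2: RHS = 171 is not a perfect cube.
  y = -2: RHS = -197 is not a perfect cube.
  y = 3: RHS = 608 is not a perfect cube.
  y = -3: RHS = -634 is not a perfect cube.
Continuing the search up to |y| = 45 finds no solutions either.
No (x, y) in the scanned range satisfies the equation.

No integer solutions with |y| ≤ 45.


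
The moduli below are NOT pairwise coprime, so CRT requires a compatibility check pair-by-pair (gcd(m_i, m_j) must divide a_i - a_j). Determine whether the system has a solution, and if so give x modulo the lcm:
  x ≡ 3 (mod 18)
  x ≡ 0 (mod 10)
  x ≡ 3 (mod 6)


Moduli 18, 10, 6 are not pairwise coprime, so CRT works modulo lcm(m_i) when all pairwise compatibility conditions hold.
Pairwise compatibility: gcd(m_i, m_j) must divide a_i - a_j for every pair.
Merge one congruence at a time:
  Start: x ≡ 3 (mod 18).
  Combine with x ≡ 0 (mod 10): gcd(18, 10) = 2, and 0 - 3 = -3 is NOT divisible by 2.
    ⇒ system is inconsistent (no integer solution).

No solution (the system is inconsistent).


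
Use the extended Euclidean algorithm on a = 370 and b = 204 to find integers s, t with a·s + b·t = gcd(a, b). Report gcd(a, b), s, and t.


Euclidean algorithm on (370, 204) — divide until remainder is 0:
  370 = 1 · 204 + 166
  204 = 1 · 166 + 38
  166 = 4 · 38 + 14
  38 = 2 · 14 + 10
  14 = 1 · 10 + 4
  10 = 2 · 4 + 2
  4 = 2 · 2 + 0
gcd(370, 204) = 2.
Track Bezout coefficients alongside the remainders: start with r₀ = 370 = a·1 + b·0 (s = 1, t = 0) and r₁ = 204 = a·0 + b·1 (s = 0, t = 1); each new remainder r_{k+1} = r_{k-1} − q_k·r_k inherits s_{k+1} = s_{k-1} − q_k·s_k, t_{k+1} = t_{k-1} − q_k·t_k, so r_k = a·s_k + b·t_k at every step:
  q = 1: r = 166, s = 1 − 1·0 = 1, t = 0 − 1·1 = -1  (check: 370·1 + 204·(-1) = 166)
  q = 1: r = 38, s = 0 − 1·1 = -1, t = 1 − 1·(-1) = 2  (check: 370·(-1) + 204·2 = 38)
  q = 4: r = 14, s = 1 − 4·(-1) = 5, t = -1 − 4·2 = -9  (check: 370·5 + 204·(-9) = 14)
  q = 2: r = 10, s = -1 − 2·5 = -11, t = 2 − 2·(-9) = 20  (check: 370·(-11) + 204·20 = 10)
  q = 1: r = 4, s = 5 − 1·(-11) = 16, t = -9 − 1·20 = -29  (check: 370·16 + 204·(-29) = 4)
  q = 2: r = 2, s = -11 − 2·16 = -43, t = 20 − 2·(-29) = 78  (check: 370·(-43) + 204·78 = 2)
The row with r = 2 (the gcd) gives the Bezout coefficients s = -43, t = 78.
Result: 370 · (-43) + 204 · (78) = 2.

gcd(370, 204) = 2; s = -43, t = 78 (check: 370·(-43) + 204·78 = 2).


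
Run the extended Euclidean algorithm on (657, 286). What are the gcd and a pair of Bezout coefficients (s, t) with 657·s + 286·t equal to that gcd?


Euclidean algorithm on (657, 286) — divide until remainder is 0:
  657 = 2 · 286 + 85
  286 = 3 · 85 + 31
  85 = 2 · 31 + 23
  31 = 1 · 23 + 8
  23 = 2 · 8 + 7
  8 = 1 · 7 + 1
  7 = 7 · 1 + 0
gcd(657, 286) = 1.
Track Bezout coefficients alongside the remainders: start with r₀ = 657 = a·1 + b·0 (s = 1, t = 0) and r₁ = 286 = a·0 + b·1 (s = 0, t = 1); each new remainder r_{k+1} = r_{k-1} − q_k·r_k inherits s_{k+1} = s_{k-1} − q_k·s_k, t_{k+1} = t_{k-1} − q_k·t_k, so r_k = a·s_k + b·t_k at every step:
  q = 2: r = 85, s = 1 − 2·0 = 1, t = 0 − 2·1 = -2  (check: 657·1 + 286·(-2) = 85)
  q = 3: r = 31, s = 0 − 3·1 = -3, t = 1 − 3·(-2) = 7  (check: 657·(-3) + 286·7 = 31)
  q = 2: r = 23, s = 1 − 2·(-3) = 7, t = -2 − 2·7 = -16  (check: 657·7 + 286·(-16) = 23)
  q = 1: r = 8, s = -3 − 1·7 = -10, t = 7 − 1·(-16) = 23  (check: 657·(-10) + 286·23 = 8)
  q = 2: r = 7, s = 7 − 2·(-10) = 27, t = -16 − 2·23 = -62  (check: 657·27 + 286·(-62) = 7)
  q = 1: r = 1, s = -10 − 1·27 = -37, t = 23 − 1·(-62) = 85  (check: 657·(-37) + 286·85 = 1)
The row with r = 1 (the gcd) gives the Bezout coefficients s = -37, t = 85.
Result: 657 · (-37) + 286 · (85) = 1.

gcd(657, 286) = 1; s = -37, t = 85 (check: 657·(-37) + 286·85 = 1).


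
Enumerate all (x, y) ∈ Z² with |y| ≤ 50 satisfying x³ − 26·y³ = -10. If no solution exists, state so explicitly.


The equation is x³ - 26y³ = -10. For fixed y, x³ = 26·y³ − 10, so a solution requires the RHS to be a perfect cube.
Strategy: iterate y from -50 to 50, compute RHS = 26·y³ − 10, and check whether it is a (positive or negative) perfect cube.
Check small values of y:
  y = 0: RHS = -10 is not a perfect cube.
  y = 1: RHS = 16 is not a perfect cube.
  y = -1: RHS = -36 is not a perfect cube.
  y = 2: RHS = 198 is not a perfect cube.
  y = -2: RHS = -218 is not a perfect cube.
  y = 3: RHS = 692 is not a perfect cube.
  y = -3: RHS = -712 is not a perfect cube.
Continuing the search up to |y| = 50 finds no solutions either.
No (x, y) in the scanned range satisfies the equation.

No integer solutions with |y| ≤ 50.


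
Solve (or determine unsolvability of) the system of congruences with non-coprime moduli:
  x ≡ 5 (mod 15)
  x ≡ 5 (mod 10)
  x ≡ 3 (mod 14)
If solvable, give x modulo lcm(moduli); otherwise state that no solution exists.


Moduli 15, 10, 14 are not pairwise coprime, so CRT works modulo lcm(m_i) when all pairwise compatibility conditions hold.
Pairwise compatibility: gcd(m_i, m_j) must divide a_i - a_j for every pair.
Merge one congruence at a time:
  Start: x ≡ 5 (mod 15).
  Combine with x ≡ 5 (mod 10): gcd(15, 10) = 5; 5 - 5 = 0, which IS divisible by 5, so compatible.
    Write x = 5 + 15·t and substitute into x ≡ 5 (mod 10): 15·t ≡ 5 − 5 = 0 (mod 10).
    Divide the congruence (and modulus) by g = 5: 3·t ≡ 0 (mod 2).
    Reduce coefficients mod 2: 1·t ≡ 0 (mod 2).
    So t ≡ 0 (mod 2).
    Then x = 5 + 15·0 = 5, valid modulo lcm(15, 10) = 30: x ≡ 5 (mod 30).
  Combine with x ≡ 3 (mod 14): gcd(30, 14) = 2; 3 - 5 = -2, which IS divisible by 2, so compatible.
    Write x = 5 + 30·t and substitute into x ≡ 3 (mod 14): 30·t ≡ 3 − 5 = -2 (mod 14).
    Divide the congruence (and modulus) by g = 2: 15·t ≡ -1 (mod 7).
    Reduce coefficients mod 7: 1·t ≡ 6 (mod 7).
    So t ≡ 6 (mod 7).
    Then x = 5 + 30·6 = 185, valid modulo lcm(30, 14) = 210: x ≡ 185 (mod 210).
Verify: 185 mod 15 = 5, 185 mod 10 = 5, 185 mod 14 = 3.

x ≡ 185 (mod 210).


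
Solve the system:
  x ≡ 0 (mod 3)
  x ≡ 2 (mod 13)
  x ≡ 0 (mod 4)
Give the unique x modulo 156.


Moduli 3, 13, 4 are pairwise coprime; by CRT there is a unique solution modulo M = 3 · 13 · 4 = 156.
Solve pairwise, accumulating the modulus:
  Start with x ≡ 0 (mod 3).
  Combine with x ≡ 2 (mod 13): since gcd(3, 13) = 1, we get a unique residue mod 39.
    Write x = 0 + 3·t and substitute into x ≡ 2 (mod 13): 3·t ≡ 2 − 0 = 2 (mod 13).
    The inverse of 3 mod 13 is 9 (since 3·9 = 27 = 2·13 + 1), so t ≡ 9·2 = 18 ≡ 5 (mod 13).
    Then x = 0 + 3·5 = 15, valid modulo lcm(3, 13) = 39: x ≡ 15 (mod 39).
  Combine with x ≡ 0 (mod 4): since gcd(39, 4) = 1, we get a unique residue mod 156.
    Write x = 15 + 39·t and substitute into x ≡ 0 (mod 4): 39·t ≡ 0 − 15 = -15 (mod 4).
    Reduce coefficients mod 4: 3·t ≡ 1 (mod 4).
    The inverse of 3 mod 4 is 3 (since 3·3 = 9 = 2·4 + 1), so t ≡ 3·1 = 3 ≡ 3 (mod 4).
    Then x = 15 + 39·3 = 132, valid modulo lcm(39, 4) = 156: x ≡ 132 (mod 156).
Verify: 132 mod 3 = 0 ✓, 132 mod 13 = 2 ✓, 132 mod 4 = 0 ✓.

x ≡ 132 (mod 156).


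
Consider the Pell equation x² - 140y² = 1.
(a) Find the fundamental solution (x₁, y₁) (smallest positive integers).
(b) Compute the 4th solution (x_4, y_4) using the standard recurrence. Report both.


Step 1: Find the fundamental solution (x₁, y₁) of x² - 140y² = 1.
  Expand √140 as a continued fraction. a₀ = ⌊√140⌋ = 11; iterate m_{k+1} = d_k·a_k − m_k, d_{k+1} = (140 − m_{k+1}²)/d_k, a_{k+1} = ⌊(a₀ + m_{k+1})/d_{k+1}⌋ (starting m₀ = 0, d₀ = 1), with convergents p_k = a_k·p_{k-1} + p_{k-2}, q_k = a_k·q_{k-1} + q_{k-2} (p₋₁ = 1, q₋₁ = 0):
  k = 0: a₀ = 11; p₀/q₀ = 11/1; p₀² − 140·q₀² = 121 − 140 = -19.
  k = 1: m = 11, d = 19, a = ⌊(11 + 11)/19⌋ = 1; p/q = (1·11 + 1)/(1·1 + 0) = 12/1; p² − 140·q² = 144 − 140 = 4.
  k = 2: m = 8, d = 4, a = ⌊(11 + 8)/4⌋ = 4; p/q = (4·12 + 11)/(4·1 + 1) = 59/5; p² − 140·q² = 3481 − 3500 = -19.
  k = 3: m = 8, d = 19, a = ⌊(11 + 8)/19⌋ = 1; p/q = (1·59 + 12)/(1·5 + 1) = 71/6; p² − 140·q² = 5041 − 5040 = 1.
  The first convergent with p² − 140·q² = 1 gives the fundamental solution (x₁, y₁) = (71, 6).
Step 2: Apply the recurrence (x_{n+1}, y_{n+1}) = (x₁x_n + 140y₁y_n, x₁y_n + y₁x_n) repeatedly.
  From (x_1, y_1) = (71, 6): x_2 = 71·71 + 140·6·6 = 10081; y_2 = 71·6 + 6·71 = 852.
  From (x_2, y_2) = (10081, 852): x_3 = 71·10081 + 140·6·852 = 1431431; y_3 = 71·852 + 6·10081 = 120978.
  From (x_3, y_3) = (1431431, 120978): x_4 = 71·1431431 + 140·6·120978 = 203253121; y_4 = 71·120978 + 6·1431431 = 17178024.
Step 3: Verify x_4² - 140·y_4² = 41311831196240641 - 41311831196240640 = 1 (should be 1). ✓

(x_1, y_1) = (71, 6); (x_4, y_4) = (203253121, 17178024).


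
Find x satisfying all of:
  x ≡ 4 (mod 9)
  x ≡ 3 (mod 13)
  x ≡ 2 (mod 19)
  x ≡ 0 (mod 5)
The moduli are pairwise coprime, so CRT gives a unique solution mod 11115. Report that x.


Product of moduli M = 9 · 13 · 19 · 5 = 11115.
Merge one congruence at a time:
  Start: x ≡ 4 (mod 9).
  Combine with x ≡ 3 (mod 13); new modulus lcm = 117.
    Write x = 4 + 9·t and substitute into x ≡ 3 (mod 13): 9·t ≡ 3 − 4 = -1 (mod 13).
    Reduce coefficients mod 13: 9·t ≡ 12 (mod 13).
    The inverse of 9 mod 13 is 3 (since 9·3 = 27 = 2·13 + 1), so t ≡ 3·12 = 36 ≡ 10 (mod 13).
    Then x = 4 + 9·10 = 94, valid modulo lcm(9, 13) = 117: x ≡ 94 (mod 117).
  Combine with x ≡ 2 (mod 19); new modulus lcm = 2223.
    Write x = 94 + 117·t and substitute into x ≡ 2 (mod 19): 117·t ≡ 2 − 94 = -92 (mod 19).
    Reduce coefficients mod 19: 3·t ≡ 3 (mod 19).
    The inverse of 3 mod 19 is 13 (since 3·13 = 39 = 2·19 + 1), so t ≡ 13·3 = 39 ≡ 1 (mod 19).
    Then x = 94 + 117·1 = 211, valid modulo lcm(117, 19) = 2223: x ≡ 211 (mod 2223).
  Combine with x ≡ 0 (mod 5); new modulus lcm = 11115.
    Write x = 211 + 2223·t and substitute into x ≡ 0 (mod 5): 2223·t ≡ 0 − 211 = -211 (mod 5).
    Reduce coefficients mod 5: 3·t ≡ 4 (mod 5).
    The inverse of 3 mod 5 is 2 (since 3·2 = 6 = 1·5 + 1), so t ≡ 2·4 = 8 ≡ 3 (mod 5).
    Then x = 211 + 2223·3 = 6880, valid modulo lcm(2223, 5) = 11115: x ≡ 6880 (mod 11115).
Verify against each original: 6880 mod 9 = 4, 6880 mod 13 = 3, 6880 mod 19 = 2, 6880 mod 5 = 0.

x ≡ 6880 (mod 11115).


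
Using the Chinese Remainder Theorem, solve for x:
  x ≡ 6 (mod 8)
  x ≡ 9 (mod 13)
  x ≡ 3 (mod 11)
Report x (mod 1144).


Moduli 8, 13, 11 are pairwise coprime; by CRT there is a unique solution modulo M = 8 · 13 · 11 = 1144.
Solve pairwise, accumulating the modulus:
  Start with x ≡ 6 (mod 8).
  Combine with x ≡ 9 (mod 13): since gcd(8, 13) = 1, we get a unique residue mod 104.
    Write x = 6 + 8·t and substitute into x ≡ 9 (mod 13): 8·t ≡ 9 − 6 = 3 (mod 13).
    The inverse of 8 mod 13 is 5 (since 8·5 = 40 = 3·13 + 1), so t ≡ 5·3 = 15 ≡ 2 (mod 13).
    Then x = 6 + 8·2 = 22, valid modulo lcm(8, 13) = 104: x ≡ 22 (mod 104).
  Combine with x ≡ 3 (mod 11): since gcd(104, 11) = 1, we get a unique residue mod 1144.
    Write x = 22 + 104·t and substitute into x ≡ 3 (mod 11): 104·t ≡ 3 − 22 = -19 (mod 11).
    Reduce coefficients mod 11: 5·t ≡ 3 (mod 11).
    The inverse of 5 mod 11 is 9 (since 5·9 = 45 = 4·11 + 1), so t ≡ 9·3 = 27 ≡ 5 (mod 11).
    Then x = 22 + 104·5 = 542, valid modulo lcm(104, 11) = 1144: x ≡ 542 (mod 1144).
Verify: 542 mod 8 = 6 ✓, 542 mod 13 = 9 ✓, 542 mod 11 = 3 ✓.

x ≡ 542 (mod 1144).


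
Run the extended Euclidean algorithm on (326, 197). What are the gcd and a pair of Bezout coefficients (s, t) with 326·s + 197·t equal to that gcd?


Euclidean algorithm on (326, 197) — divide until remainder is 0:
  326 = 1 · 197 + 129
  197 = 1 · 129 + 68
  129 = 1 · 68 + 61
  68 = 1 · 61 + 7
  61 = 8 · 7 + 5
  7 = 1 · 5 + 2
  5 = 2 · 2 + 1
  2 = 2 · 1 + 0
gcd(326, 197) = 1.
Track Bezout coefficients alongside the remainders: start with r₀ = 326 = a·1 + b·0 (s = 1, t = 0) and r₁ = 197 = a·0 + b·1 (s = 0, t = 1); each new remainder r_{k+1} = r_{k-1} − q_k·r_k inherits s_{k+1} = s_{k-1} − q_k·s_k, t_{k+1} = t_{k-1} − q_k·t_k, so r_k = a·s_k + b·t_k at every step:
  q = 1: r = 129, s = 1 − 1·0 = 1, t = 0 − 1·1 = -1  (check: 326·1 + 197·(-1) = 129)
  q = 1: r = 68, s = 0 − 1·1 = -1, t = 1 − 1·(-1) = 2  (check: 326·(-1) + 197·2 = 68)
  q = 1: r = 61, s = 1 − 1·(-1) = 2, t = -1 − 1·2 = -3  (check: 326·2 + 197·(-3) = 61)
  q = 1: r = 7, s = -1 − 1·2 = -3, t = 2 − 1·(-3) = 5  (check: 326·(-3) + 197·5 = 7)
  q = 8: r = 5, s = 2 − 8·(-3) = 26, t = -3 − 8·5 = -43  (check: 326·26 + 197·(-43) = 5)
  q = 1: r = 2, s = -3 − 1·26 = -29, t = 5 − 1·(-43) = 48  (check: 326·(-29) + 197·48 = 2)
  q = 2: r = 1, s = 26 − 2·(-29) = 84, t = -43 − 2·48 = -139  (check: 326·84 + 197·(-139) = 1)
The row with r = 1 (the gcd) gives the Bezout coefficients s = 84, t = -139.
Result: 326 · (84) + 197 · (-139) = 1.

gcd(326, 197) = 1; s = 84, t = -139 (check: 326·84 + 197·(-139) = 1).


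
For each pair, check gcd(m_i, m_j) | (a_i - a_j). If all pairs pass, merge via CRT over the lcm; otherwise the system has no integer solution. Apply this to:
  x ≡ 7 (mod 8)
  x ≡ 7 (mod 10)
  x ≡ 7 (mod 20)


Moduli 8, 10, 20 are not pairwise coprime, so CRT works modulo lcm(m_i) when all pairwise compatibility conditions hold.
Pairwise compatibility: gcd(m_i, m_j) must divide a_i - a_j for every pair.
Merge one congruence at a time:
  Start: x ≡ 7 (mod 8).
  Combine with x ≡ 7 (mod 10): gcd(8, 10) = 2; 7 - 7 = 0, which IS divisible by 2, so compatible.
    Write x = 7 + 8·t and substitute into x ≡ 7 (mod 10): 8·t ≡ 7 − 7 = 0 (mod 10).
    Divide the congruence (and modulus) by g = 2: 4·t ≡ 0 (mod 5).
    The inverse of 4 mod 5 is 4 (since 4·4 = 16 = 3·5 + 1), so t ≡ 4·0 = 0 ≡ 0 (mod 5).
    Then x = 7 + 8·0 = 7, valid modulo lcm(8, 10) = 40: x ≡ 7 (mod 40).
  Combine with x ≡ 7 (mod 20): gcd(40, 20) = 20; 7 - 7 = 0, which IS divisible by 20, so compatible.
    Write x = 7 + 40·t and substitute into x ≡ 7 (mod 20): 40·t ≡ 7 − 7 = 0 (mod 20).
    Divide the congruence (and modulus) by g = 20: 2·t ≡ 0 (mod 1).
    Modulo 1 every t works; take t = 0.
    Then x = 7 + 40·0 = 7, valid modulo lcm(40, 20) = 40: x ≡ 7 (mod 40).
Verify: 7 mod 8 = 7, 7 mod 10 = 7, 7 mod 20 = 7.

x ≡ 7 (mod 40).


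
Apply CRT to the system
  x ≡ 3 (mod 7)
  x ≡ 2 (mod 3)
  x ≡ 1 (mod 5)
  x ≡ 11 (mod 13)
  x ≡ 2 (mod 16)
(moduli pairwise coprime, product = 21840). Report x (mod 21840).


Product of moduli M = 7 · 3 · 5 · 13 · 16 = 21840.
Merge one congruence at a time:
  Start: x ≡ 3 (mod 7).
  Combine with x ≡ 2 (mod 3); new modulus lcm = 21.
    Write x = 3 + 7·t and substitute into x ≡ 2 (mod 3): 7·t ≡ 2 − 3 = -1 (mod 3).
    Reduce coefficients mod 3: 1·t ≡ 2 (mod 3).
    So t ≡ 2 (mod 3).
    Then x = 3 + 7·2 = 17, valid modulo lcm(7, 3) = 21: x ≡ 17 (mod 21).
  Combine with x ≡ 1 (mod 5); new modulus lcm = 105.
    Write x = 17 + 21·t and substitute into x ≡ 1 (mod 5): 21·t ≡ 1 − 17 = -16 (mod 5).
    Reduce coefficients mod 5: 1·t ≡ 4 (mod 5).
    So t ≡ 4 (mod 5).
    Then x = 17 + 21·4 = 101, valid modulo lcm(21, 5) = 105: x ≡ 101 (mod 105).
  Combine with x ≡ 11 (mod 13); new modulus lcm = 1365.
    Write x = 101 + 105·t and substitute into x ≡ 11 (mod 13): 105·t ≡ 11 − 101 = -90 (mod 13).
    Reduce coefficients mod 13: 1·t ≡ 1 (mod 13).
    So t ≡ 1 (mod 13).
    Then x = 101 + 105·1 = 206, valid modulo lcm(105, 13) = 1365: x ≡ 206 (mod 1365).
  Combine with x ≡ 2 (mod 16); new modulus lcm = 21840.
    Write x = 206 + 1365·t and substitute into x ≡ 2 (mod 16): 1365·t ≡ 2 − 206 = -204 (mod 16).
    Reduce coefficients mod 16: 5·t ≡ 4 (mod 16).
    The inverse of 5 mod 16 is 13 (since 5·13 = 65 = 4·16 + 1), so t ≡ 13·4 = 52 ≡ 4 (mod 16).
    Then x = 206 + 1365·4 = 5666, valid modulo lcm(1365, 16) = 21840: x ≡ 5666 (mod 21840).
Verify against each original: 5666 mod 7 = 3, 5666 mod 3 = 2, 5666 mod 5 = 1, 5666 mod 13 = 11, 5666 mod 16 = 2.

x ≡ 5666 (mod 21840).


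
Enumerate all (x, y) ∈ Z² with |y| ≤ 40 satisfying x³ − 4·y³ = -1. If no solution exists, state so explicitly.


The equation is x³ - 4y³ = -1. For fixed y, x³ = 4·y³ − 1, so a solution requires the RHS to be a perfect cube.
Strategy: iterate y from -40 to 40, compute RHS = 4·y³ − 1, and check whether it is a (positive or negative) perfect cube.
Check small values of y:
  y = 0: RHS = -1 = (-1)³ ⇒ x = -1 works.
  y = 1: RHS = 3 is not a perfect cube.
  y = -1: RHS = -5 is not a perfect cube.
  y = 2: RHS = 31 is not a perfect cube.
  y = -2: RHS = -33 is not a perfect cube.
  y = 3: RHS = 107 is not a perfect cube.
  y = -3: RHS = -109 is not a perfect cube.
Continuing the search up to |y| = 40 finds no further solutions beyond those listed.
Collected solutions: (-1, 0).

Solutions (with |y| ≤ 40): (-1, 0).


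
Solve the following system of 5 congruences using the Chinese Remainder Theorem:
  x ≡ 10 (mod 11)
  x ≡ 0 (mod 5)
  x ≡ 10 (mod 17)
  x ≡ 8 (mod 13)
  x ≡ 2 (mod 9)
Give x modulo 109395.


Product of moduli M = 11 · 5 · 17 · 13 · 9 = 109395.
Merge one congruence at a time:
  Start: x ≡ 10 (mod 11).
  Combine with x ≡ 0 (mod 5); new modulus lcm = 55.
    Write x = 10 + 11·t and substitute into x ≡ 0 (mod 5): 11·t ≡ 0 − 10 = -10 (mod 5).
    Reduce coefficients mod 5: 1·t ≡ 0 (mod 5).
    So t ≡ 0 (mod 5).
    Then x = 10 + 11·0 = 10, valid modulo lcm(11, 5) = 55: x ≡ 10 (mod 55).
  Combine with x ≡ 10 (mod 17); new modulus lcm = 935.
    Write x = 10 + 55·t and substitute into x ≡ 10 (mod 17): 55·t ≡ 10 − 10 = 0 (mod 17).
    Reduce coefficients mod 17: 4·t ≡ 0 (mod 17).
    The inverse of 4 mod 17 is 13 (since 4·13 = 52 = 3·17 + 1), so t ≡ 13·0 = 0 ≡ 0 (mod 17).
    Then x = 10 + 55·0 = 10, valid modulo lcm(55, 17) = 935: x ≡ 10 (mod 935).
  Combine with x ≡ 8 (mod 13); new modulus lcm = 12155.
    Write x = 10 + 935·t and substitute into x ≡ 8 (mod 13): 935·t ≡ 8 − 10 = -2 (mod 13).
    Reduce coefficients mod 13: 12·t ≡ 11 (mod 13).
    The inverse of 12 mod 13 is 12 (since 12·12 = 144 = 11·13 + 1), so t ≡ 12·11 = 132 ≡ 2 (mod 13).
    Then x = 10 + 935·2 = 1880, valid modulo lcm(935, 13) = 12155: x ≡ 1880 (mod 12155).
  Combine with x ≡ 2 (mod 9); new modulus lcm = 109395.
    Write x = 1880 + 12155·t and substitute into x ≡ 2 (mod 9): 12155·t ≡ 2 − 1880 = -1878 (mod 9).
    Reduce coefficients mod 9: 5·t ≡ 3 (mod 9).
    The inverse of 5 mod 9 is 2 (since 5·2 = 10 = 1·9 + 1), so t ≡ 2·3 = 6 ≡ 6 (mod 9).
    Then x = 1880 + 12155·6 = 74810, valid modulo lcm(12155, 9) = 109395: x ≡ 74810 (mod 109395).
Verify against each original: 74810 mod 11 = 10, 74810 mod 5 = 0, 74810 mod 17 = 10, 74810 mod 13 = 8, 74810 mod 9 = 2.

x ≡ 74810 (mod 109395).


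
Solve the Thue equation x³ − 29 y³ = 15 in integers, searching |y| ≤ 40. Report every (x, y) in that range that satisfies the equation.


The equation is x³ - 29y³ = 15. For fixed y, x³ = 29·y³ + 15, so a solution requires the RHS to be a perfect cube.
Strategy: iterate y from -40 to 40, compute RHS = 29·y³ + 15, and check whether it is a (positive or negative) perfect cube.
Check small values of y:
  y = 0: RHS = 15 is not a perfect cube.
  y = 1: RHS = 44 is not a perfect cube.
  y = -1: RHS = -14 is not a perfect cube.
  y = 2: RHS = 247 is not a perfect cube.
  y = -2: RHS = -217 is not a perfect cube.
  y = 3: RHS = 798 is not a perfect cube.
  y = -3: RHS = -768 is not a perfect cube.
Continuing the search up to |y| = 40 finds no solutions either.
No (x, y) in the scanned range satisfies the equation.

No integer solutions with |y| ≤ 40.


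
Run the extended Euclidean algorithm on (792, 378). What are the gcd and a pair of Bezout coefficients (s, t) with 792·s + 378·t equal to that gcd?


Euclidean algorithm on (792, 378) — divide until remainder is 0:
  792 = 2 · 378 + 36
  378 = 10 · 36 + 18
  36 = 2 · 18 + 0
gcd(792, 378) = 18.
Track Bezout coefficients alongside the remainders: start with r₀ = 792 = a·1 + b·0 (s = 1, t = 0) and r₁ = 378 = a·0 + b·1 (s = 0, t = 1); each new remainder r_{k+1} = r_{k-1} − q_k·r_k inherits s_{k+1} = s_{k-1} − q_k·s_k, t_{k+1} = t_{k-1} − q_k·t_k, so r_k = a·s_k + b·t_k at every step:
  q = 2: r = 36, s = 1 − 2·0 = 1, t = 0 − 2·1 = -2  (check: 792·1 + 378·(-2) = 36)
  q = 10: r = 18, s = 0 − 10·1 = -10, t = 1 − 10·(-2) = 21  (check: 792·(-10) + 378·21 = 18)
The row with r = 18 (the gcd) gives the Bezout coefficients s = -10, t = 21.
Result: 792 · (-10) + 378 · (21) = 18.

gcd(792, 378) = 18; s = -10, t = 21 (check: 792·(-10) + 378·21 = 18).


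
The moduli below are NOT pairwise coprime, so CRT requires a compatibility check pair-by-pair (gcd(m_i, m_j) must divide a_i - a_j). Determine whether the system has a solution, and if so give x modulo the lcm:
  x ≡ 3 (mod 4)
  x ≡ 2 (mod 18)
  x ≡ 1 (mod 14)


Moduli 4, 18, 14 are not pairwise coprime, so CRT works modulo lcm(m_i) when all pairwise compatibility conditions hold.
Pairwise compatibility: gcd(m_i, m_j) must divide a_i - a_j for every pair.
Merge one congruence at a time:
  Start: x ≡ 3 (mod 4).
  Combine with x ≡ 2 (mod 18): gcd(4, 18) = 2, and 2 - 3 = -1 is NOT divisible by 2.
    ⇒ system is inconsistent (no integer solution).

No solution (the system is inconsistent).


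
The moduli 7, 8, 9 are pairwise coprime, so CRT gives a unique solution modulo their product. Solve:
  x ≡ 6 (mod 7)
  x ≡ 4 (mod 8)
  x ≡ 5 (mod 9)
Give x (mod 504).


Moduli 7, 8, 9 are pairwise coprime; by CRT there is a unique solution modulo M = 7 · 8 · 9 = 504.
Solve pairwise, accumulating the modulus:
  Start with x ≡ 6 (mod 7).
  Combine with x ≡ 4 (mod 8): since gcd(7, 8) = 1, we get a unique residue mod 56.
    Write x = 6 + 7·t and substitute into x ≡ 4 (mod 8): 7·t ≡ 4 − 6 = -2 (mod 8).
    Reduce coefficients mod 8: 7·t ≡ 6 (mod 8).
    The inverse of 7 mod 8 is 7 (since 7·7 = 49 = 6·8 + 1), so t ≡ 7·6 = 42 ≡ 2 (mod 8).
    Then x = 6 + 7·2 = 20, valid modulo lcm(7, 8) = 56: x ≡ 20 (mod 56).
  Combine with x ≡ 5 (mod 9): since gcd(56, 9) = 1, we get a unique residue mod 504.
    Write x = 20 + 56·t and substitute into x ≡ 5 (mod 9): 56·t ≡ 5 − 20 = -15 (mod 9).
    Reduce coefficients mod 9: 2·t ≡ 3 (mod 9).
    The inverse of 2 mod 9 is 5 (since 2·5 = 10 = 1·9 + 1), so t ≡ 5·3 = 15 ≡ 6 (mod 9).
    Then x = 20 + 56·6 = 356, valid modulo lcm(56, 9) = 504: x ≡ 356 (mod 504).
Verify: 356 mod 7 = 6 ✓, 356 mod 8 = 4 ✓, 356 mod 9 = 5 ✓.

x ≡ 356 (mod 504).


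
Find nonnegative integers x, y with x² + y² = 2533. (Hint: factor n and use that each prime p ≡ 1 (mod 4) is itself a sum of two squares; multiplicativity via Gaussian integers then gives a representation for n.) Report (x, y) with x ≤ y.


Step 1: Factor n = 2533 = 17 · 149.
Step 2: Check the mod-4 condition on each prime factor: 17 ≡ 1 (mod 4), exponent 1; 149 ≡ 1 (mod 4), exponent 1.
All primes ≡ 3 (mod 4) appear to even exponent (or don't appear), so by the two-squares theorem n IS expressible as a sum of two squares.
Step 3: Build a representation. Here n = 17 · 149 is a product of primes ≡ 1 (mod 4). Each prime p ≡ 1 (mod 4) is itself a sum of two squares; find a² by testing p − a² for a perfect square:
  17: 17 − 1² = 16 = 4² ⇒ 17 = 1² + 4².
  149: 149 − 1² = 148, 149 − 2² = 145, 149 − 3² = 140, 149 − 4² = 133, 149 − 5² = 124, 149 − 6² = 113, 149 − 7² = 100 = 10² ⇒ 149 = 7² + 10².
  Combine using the Brahmagupta–Fibonacci identity (a² + b²)(c² + d²) = (ac − bd)² + (ad + bc)² = (ac + bd)² + (ad − bc)²:
  17 · 149 = 2533: from (1² + 4²)(7² + 10²), take (1·7 − 4·10, 1·10 + 4·7) = (7 − 40, 10 + 28) = (-33, 38); dropping signs (only squares matter) gives (33, 38); check 33² + 38² = 1089 + 1444 = 2533 ✓.
Step 4: Order so x ≤ y and verify: 33² + 38² = 1089 + 1444 = 2533 = n. ✓

n = 2533 = 33² + 38² (one valid representation with x ≤ y).


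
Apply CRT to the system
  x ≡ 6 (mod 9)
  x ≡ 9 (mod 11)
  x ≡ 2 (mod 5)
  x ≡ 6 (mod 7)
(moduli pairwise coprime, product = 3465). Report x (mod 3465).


Product of moduli M = 9 · 11 · 5 · 7 = 3465.
Merge one congruence at a time:
  Start: x ≡ 6 (mod 9).
  Combine with x ≡ 9 (mod 11); new modulus lcm = 99.
    Write x = 6 + 9·t and substitute into x ≡ 9 (mod 11): 9·t ≡ 9 − 6 = 3 (mod 11).
    The inverse of 9 mod 11 is 5 (since 9·5 = 45 = 4·11 + 1), so t ≡ 5·3 = 15 ≡ 4 (mod 11).
    Then x = 6 + 9·4 = 42, valid modulo lcm(9, 11) = 99: x ≡ 42 (mod 99).
  Combine with x ≡ 2 (mod 5); new modulus lcm = 495.
    Write x = 42 + 99·t and substitute into x ≡ 2 (mod 5): 99·t ≡ 2 − 42 = -40 (mod 5).
    Reduce coefficients mod 5: 4·t ≡ 0 (mod 5).
    The inverse of 4 mod 5 is 4 (since 4·4 = 16 = 3·5 + 1), so t ≡ 4·0 = 0 ≡ 0 (mod 5).
    Then x = 42 + 99·0 = 42, valid modulo lcm(99, 5) = 495: x ≡ 42 (mod 495).
  Combine with x ≡ 6 (mod 7); new modulus lcm = 3465.
    Write x = 42 + 495·t and substitute into x ≡ 6 (mod 7): 495·t ≡ 6 − 42 = -36 (mod 7).
    Reduce coefficients mod 7: 5·t ≡ 6 (mod 7).
    The inverse of 5 mod 7 is 3 (since 5·3 = 15 = 2·7 + 1), so t ≡ 3·6 = 18 ≡ 4 (mod 7).
    Then x = 42 + 495·4 = 2022, valid modulo lcm(495, 7) = 3465: x ≡ 2022 (mod 3465).
Verify against each original: 2022 mod 9 = 6, 2022 mod 11 = 9, 2022 mod 5 = 2, 2022 mod 7 = 6.

x ≡ 2022 (mod 3465).


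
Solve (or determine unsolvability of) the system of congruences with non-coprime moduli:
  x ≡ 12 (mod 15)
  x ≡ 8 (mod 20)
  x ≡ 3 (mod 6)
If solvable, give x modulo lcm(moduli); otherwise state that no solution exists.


Moduli 15, 20, 6 are not pairwise coprime, so CRT works modulo lcm(m_i) when all pairwise compatibility conditions hold.
Pairwise compatibility: gcd(m_i, m_j) must divide a_i - a_j for every pair.
Merge one congruence at a time:
  Start: x ≡ 12 (mod 15).
  Combine with x ≡ 8 (mod 20): gcd(15, 20) = 5, and 8 - 12 = -4 is NOT divisible by 5.
    ⇒ system is inconsistent (no integer solution).

No solution (the system is inconsistent).


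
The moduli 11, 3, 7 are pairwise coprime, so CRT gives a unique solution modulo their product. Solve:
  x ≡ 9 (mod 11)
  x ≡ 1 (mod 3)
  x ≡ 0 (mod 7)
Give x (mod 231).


Moduli 11, 3, 7 are pairwise coprime; by CRT there is a unique solution modulo M = 11 · 3 · 7 = 231.
Solve pairwise, accumulating the modulus:
  Start with x ≡ 9 (mod 11).
  Combine with x ≡ 1 (mod 3): since gcd(11, 3) = 1, we get a unique residue mod 33.
    Write x = 9 + 11·t and substitute into x ≡ 1 (mod 3): 11·t ≡ 1 − 9 = -8 (mod 3).
    Reduce coefficients mod 3: 2·t ≡ 1 (mod 3).
    The inverse of 2 mod 3 is 2 (since 2·2 = 4 = 1·3 + 1), so t ≡ 2·1 = 2 ≡ 2 (mod 3).
    Then x = 9 + 11·2 = 31, valid modulo lcm(11, 3) = 33: x ≡ 31 (mod 33).
  Combine with x ≡ 0 (mod 7): since gcd(33, 7) = 1, we get a unique residue mod 231.
    Write x = 31 + 33·t and substitute into x ≡ 0 (mod 7): 33·t ≡ 0 − 31 = -31 (mod 7).
    Reduce coefficients mod 7: 5·t ≡ 4 (mod 7).
    The inverse of 5 mod 7 is 3 (since 5·3 = 15 = 2·7 + 1), so t ≡ 3·4 = 12 ≡ 5 (mod 7).
    Then x = 31 + 33·5 = 196, valid modulo lcm(33, 7) = 231: x ≡ 196 (mod 231).
Verify: 196 mod 11 = 9 ✓, 196 mod 3 = 1 ✓, 196 mod 7 = 0 ✓.

x ≡ 196 (mod 231).


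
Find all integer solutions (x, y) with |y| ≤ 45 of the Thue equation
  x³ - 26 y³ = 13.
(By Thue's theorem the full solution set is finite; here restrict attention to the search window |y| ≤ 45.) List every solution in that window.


The equation is x³ - 26y³ = 13. For fixed y, x³ = 26·y³ + 13, so a solution requires the RHS to be a perfect cube.
Strategy: iterate y from -45 to 45, compute RHS = 26·y³ + 13, and check whether it is a (positive or negative) perfect cube.
Check small values of y:
  y = 0: RHS = 13 is not a perfect cube.
  y = 1: RHS = 39 is not a perfect cube.
  y = -1: RHS = -13 is not a perfect cube.
  y = 2: RHS = 221 is not a perfect cube.
  y = -2: RHS = -195 is not a perfect cube.
  y = 3: RHS = 715 is not a perfect cube.
  y = -3: RHS = -689 is not a perfect cube.
Continuing the search up to |y| = 45 finds no solutions either.
No (x, y) in the scanned range satisfies the equation.

No integer solutions with |y| ≤ 45.


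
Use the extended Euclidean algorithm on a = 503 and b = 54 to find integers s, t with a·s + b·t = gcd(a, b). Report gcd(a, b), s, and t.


Euclidean algorithm on (503, 54) — divide until remainder is 0:
  503 = 9 · 54 + 17
  54 = 3 · 17 + 3
  17 = 5 · 3 + 2
  3 = 1 · 2 + 1
  2 = 2 · 1 + 0
gcd(503, 54) = 1.
Track Bezout coefficients alongside the remainders: start with r₀ = 503 = a·1 + b·0 (s = 1, t = 0) and r₁ = 54 = a·0 + b·1 (s = 0, t = 1); each new remainder r_{k+1} = r_{k-1} − q_k·r_k inherits s_{k+1} = s_{k-1} − q_k·s_k, t_{k+1} = t_{k-1} − q_k·t_k, so r_k = a·s_k + b·t_k at every step:
  q = 9: r = 17, s = 1 − 9·0 = 1, t = 0 − 9·1 = -9  (check: 503·1 + 54·(-9) = 17)
  q = 3: r = 3, s = 0 − 3·1 = -3, t = 1 − 3·(-9) = 28  (check: 503·(-3) + 54·28 = 3)
  q = 5: r = 2, s = 1 − 5·(-3) = 16, t = -9 − 5·28 = -149  (check: 503·16 + 54·(-149) = 2)
  q = 1: r = 1, s = -3 − 1·16 = -19, t = 28 − 1·(-149) = 177  (check: 503·(-19) + 54·177 = 1)
The row with r = 1 (the gcd) gives the Bezout coefficients s = -19, t = 177.
Result: 503 · (-19) + 54 · (177) = 1.

gcd(503, 54) = 1; s = -19, t = 177 (check: 503·(-19) + 54·177 = 1).


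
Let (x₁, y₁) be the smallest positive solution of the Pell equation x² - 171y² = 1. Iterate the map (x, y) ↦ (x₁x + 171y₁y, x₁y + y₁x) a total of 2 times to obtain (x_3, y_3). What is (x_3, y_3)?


Step 1: Find the fundamental solution (x₁, y₁) of x² - 171y² = 1.
  Expand √171 as a continued fraction. a₀ = ⌊√171⌋ = 13; iterate m_{k+1} = d_k·a_k − m_k, d_{k+1} = (171 − m_{k+1}²)/d_k, a_{k+1} = ⌊(a₀ + m_{k+1})/d_{k+1}⌋ (starting m₀ = 0, d₀ = 1), with convergents p_k = a_k·p_{k-1} + p_{k-2}, q_k = a_k·q_{k-1} + q_{k-2} (p₋₁ = 1, q₋₁ = 0):
  k = 0: a₀ = 13; p₀/q₀ = 13/1; p₀² − 171·q₀² = 169 − 171 = -2.
  k = 1: m = 13, d = 2, a = ⌊(13 + 13)/2⌋ = 13; p/q = (13·13 + 1)/(13·1 + 0) = 170/13; p² − 171·q² = 28900 − 28899 = 1.
  The first convergent with p² − 171·q² = 1 gives the fundamental solution (x₁, y₁) = (170, 13).
Step 2: Apply the recurrence (x_{n+1}, y_{n+1}) = (x₁x_n + 171y₁y_n, x₁y_n + y₁x_n) repeatedly.
  From (x_1, y_1) = (170, 13): x_2 = 170·170 + 171·13·13 = 57799; y_2 = 170·13 + 13·170 = 4420.
  From (x_2, y_2) = (57799, 4420): x_3 = 170·57799 + 171·13·4420 = 19651490; y_3 = 170·4420 + 13·57799 = 1502787.
Step 3: Verify x_3² - 171·y_3² = 386181059220100 - 386181059220099 = 1 (should be 1). ✓

(x_1, y_1) = (170, 13); (x_3, y_3) = (19651490, 1502787).


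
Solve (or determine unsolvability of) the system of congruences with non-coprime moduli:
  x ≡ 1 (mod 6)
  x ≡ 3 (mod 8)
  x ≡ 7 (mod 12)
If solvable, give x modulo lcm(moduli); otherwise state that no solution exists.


Moduli 6, 8, 12 are not pairwise coprime, so CRT works modulo lcm(m_i) when all pairwise compatibility conditions hold.
Pairwise compatibility: gcd(m_i, m_j) must divide a_i - a_j for every pair.
Merge one congruence at a time:
  Start: x ≡ 1 (mod 6).
  Combine with x ≡ 3 (mod 8): gcd(6, 8) = 2; 3 - 1 = 2, which IS divisible by 2, so compatible.
    Write x = 1 + 6·t and substitute into x ≡ 3 (mod 8): 6·t ≡ 3 − 1 = 2 (mod 8).
    Divide the congruence (and modulus) by g = 2: 3·t ≡ 1 (mod 4).
    The inverse of 3 mod 4 is 3 (since 3·3 = 9 = 2·4 + 1), so t ≡ 3·1 = 3 ≡ 3 (mod 4).
    Then x = 1 + 6·3 = 19, valid modulo lcm(6, 8) = 24: x ≡ 19 (mod 24).
  Combine with x ≡ 7 (mod 12): gcd(24, 12) = 12; 7 - 19 = -12, which IS divisible by 12, so compatible.
    Write x = 19 + 24·t and substitute into x ≡ 7 (mod 12): 24·t ≡ 7 − 19 = -12 (mod 12).
    Divide the congruence (and modulus) by g = 12: 2·t ≡ -1 (mod 1).
    Modulo 1 every t works; take t = 0.
    Then x = 19 + 24·0 = 19, valid modulo lcm(24, 12) = 24: x ≡ 19 (mod 24).
Verify: 19 mod 6 = 1, 19 mod 8 = 3, 19 mod 12 = 7.

x ≡ 19 (mod 24).


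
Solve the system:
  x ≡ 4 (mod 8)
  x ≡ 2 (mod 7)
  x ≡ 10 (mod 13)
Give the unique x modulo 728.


Moduli 8, 7, 13 are pairwise coprime; by CRT there is a unique solution modulo M = 8 · 7 · 13 = 728.
Solve pairwise, accumulating the modulus:
  Start with x ≡ 4 (mod 8).
  Combine with x ≡ 2 (mod 7): since gcd(8, 7) = 1, we get a unique residue mod 56.
    Write x = 4 + 8·t and substitute into x ≡ 2 (mod 7): 8·t ≡ 2 − 4 = -2 (mod 7).
    Reduce coefficients mod 7: 1·t ≡ 5 (mod 7).
    So t ≡ 5 (mod 7).
    Then x = 4 + 8·5 = 44, valid modulo lcm(8, 7) = 56: x ≡ 44 (mod 56).
  Combine with x ≡ 10 (mod 13): since gcd(56, 13) = 1, we get a unique residue mod 728.
    Write x = 44 + 56·t and substitute into x ≡ 10 (mod 13): 56·t ≡ 10 − 44 = -34 (mod 13).
    Reduce coefficients mod 13: 4·t ≡ 5 (mod 13).
    The inverse of 4 mod 13 is 10 (since 4·10 = 40 = 3·13 + 1), so t ≡ 10·5 = 50 ≡ 11 (mod 13).
    Then x = 44 + 56·11 = 660, valid modulo lcm(56, 13) = 728: x ≡ 660 (mod 728).
Verify: 660 mod 8 = 4 ✓, 660 mod 7 = 2 ✓, 660 mod 13 = 10 ✓.

x ≡ 660 (mod 728).


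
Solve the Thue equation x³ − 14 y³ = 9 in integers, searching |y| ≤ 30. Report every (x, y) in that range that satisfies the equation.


The equation is x³ - 14y³ = 9. For fixed y, x³ = 14·y³ + 9, so a solution requires the RHS to be a perfect cube.
Strategy: iterate y from -30 to 30, compute RHS = 14·y³ + 9, and check whether it is a (positive or negative) perfect cube.
Check small values of y:
  y = 0: RHS = 9 is not a perfect cube.
  y = 1: RHS = 23 is not a perfect cube.
  y = -1: RHS = -5 is not a perfect cube.
  y = 2: RHS = 121 is not a perfect cube.
  y = -2: RHS = -103 is not a perfect cube.
  y = 3: RHS = 387 is not a perfect cube.
  y = -3: RHS = -369 is not a perfect cube.
Continuing the search up to |y| = 30 finds no solutions either.
No (x, y) in the scanned range satisfies the equation.

No integer solutions with |y| ≤ 30.


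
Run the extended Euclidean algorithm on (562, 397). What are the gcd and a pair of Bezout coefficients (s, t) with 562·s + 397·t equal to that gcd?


Euclidean algorithm on (562, 397) — divide until remainder is 0:
  562 = 1 · 397 + 165
  397 = 2 · 165 + 67
  165 = 2 · 67 + 31
  67 = 2 · 31 + 5
  31 = 6 · 5 + 1
  5 = 5 · 1 + 0
gcd(562, 397) = 1.
Track Bezout coefficients alongside the remainders: start with r₀ = 562 = a·1 + b·0 (s = 1, t = 0) and r₁ = 397 = a·0 + b·1 (s = 0, t = 1); each new remainder r_{k+1} = r_{k-1} − q_k·r_k inherits s_{k+1} = s_{k-1} − q_k·s_k, t_{k+1} = t_{k-1} − q_k·t_k, so r_k = a·s_k + b·t_k at every step:
  q = 1: r = 165, s = 1 − 1·0 = 1, t = 0 − 1·1 = -1  (check: 562·1 + 397·(-1) = 165)
  q = 2: r = 67, s = 0 − 2·1 = -2, t = 1 − 2·(-1) = 3  (check: 562·(-2) + 397·3 = 67)
  q = 2: r = 31, s = 1 − 2·(-2) = 5, t = -1 − 2·3 = -7  (check: 562·5 + 397·(-7) = 31)
  q = 2: r = 5, s = -2 − 2·5 = -12, t = 3 − 2·(-7) = 17  (check: 562·(-12) + 397·17 = 5)
  q = 6: r = 1, s = 5 − 6·(-12) = 77, t = -7 − 6·17 = -109  (check: 562·77 + 397·(-109) = 1)
The row with r = 1 (the gcd) gives the Bezout coefficients s = 77, t = -109.
Result: 562 · (77) + 397 · (-109) = 1.

gcd(562, 397) = 1; s = 77, t = -109 (check: 562·77 + 397·(-109) = 1).


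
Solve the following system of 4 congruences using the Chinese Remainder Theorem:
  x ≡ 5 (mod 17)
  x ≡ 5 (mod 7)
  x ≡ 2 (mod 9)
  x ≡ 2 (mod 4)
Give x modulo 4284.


Product of moduli M = 17 · 7 · 9 · 4 = 4284.
Merge one congruence at a time:
  Start: x ≡ 5 (mod 17).
  Combine with x ≡ 5 (mod 7); new modulus lcm = 119.
    Write x = 5 + 17·t and substitute into x ≡ 5 (mod 7): 17·t ≡ 5 − 5 = 0 (mod 7).
    Reduce coefficients mod 7: 3·t ≡ 0 (mod 7).
    The inverse of 3 mod 7 is 5 (since 3·5 = 15 = 2·7 + 1), so t ≡ 5·0 = 0 ≡ 0 (mod 7).
    Then x = 5 + 17·0 = 5, valid modulo lcm(17, 7) = 119: x ≡ 5 (mod 119).
  Combine with x ≡ 2 (mod 9); new modulus lcm = 1071.
    Write x = 5 + 119·t and substitute into x ≡ 2 (mod 9): 119·t ≡ 2 − 5 = -3 (mod 9).
    Reduce coefficients mod 9: 2·t ≡ 6 (mod 9).
    The inverse of 2 mod 9 is 5 (since 2·5 = 10 = 1·9 + 1), so t ≡ 5·6 = 30 ≡ 3 (mod 9).
    Then x = 5 + 119·3 = 362, valid modulo lcm(119, 9) = 1071: x ≡ 362 (mod 1071).
  Combine with x ≡ 2 (mod 4); new modulus lcm = 4284.
    Write x = 362 + 1071·t and substitute into x ≡ 2 (mod 4): 1071·t ≡ 2 − 362 = -360 (mod 4).
    Reduce coefficients mod 4: 3·t ≡ 0 (mod 4).
    The inverse of 3 mod 4 is 3 (since 3·3 = 9 = 2·4 + 1), so t ≡ 3·0 = 0 ≡ 0 (mod 4).
    Then x = 362 + 1071·0 = 362, valid modulo lcm(1071, 4) = 4284: x ≡ 362 (mod 4284).
Verify against each original: 362 mod 17 = 5, 362 mod 7 = 5, 362 mod 9 = 2, 362 mod 4 = 2.

x ≡ 362 (mod 4284).
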